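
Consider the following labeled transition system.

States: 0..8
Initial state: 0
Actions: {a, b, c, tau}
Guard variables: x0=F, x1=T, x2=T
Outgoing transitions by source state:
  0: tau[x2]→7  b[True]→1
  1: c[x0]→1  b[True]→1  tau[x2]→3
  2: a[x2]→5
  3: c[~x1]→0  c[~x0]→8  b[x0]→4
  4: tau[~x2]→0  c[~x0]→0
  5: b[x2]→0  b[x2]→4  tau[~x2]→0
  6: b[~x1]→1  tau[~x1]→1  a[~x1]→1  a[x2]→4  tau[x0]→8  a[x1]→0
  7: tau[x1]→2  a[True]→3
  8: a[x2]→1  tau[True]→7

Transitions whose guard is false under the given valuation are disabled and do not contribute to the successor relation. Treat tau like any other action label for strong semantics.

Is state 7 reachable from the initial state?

Guard filter leaves 15 enabled edge(s).
Layer 0: {0}
Layer 1: {1,7}  now seen {0,1,7}
Layer 2: {2,3}  now seen {0,1,2,3,7}
Layer 3: {5,8}  now seen {0,1,2,3,5,7,8}
Layer 4: {4}  now seen {0,1,2,3,4,5,7,8}
Reachable = {0,1,2,3,4,5,7,8}
Path to 7: tau

Answer: REACHABLE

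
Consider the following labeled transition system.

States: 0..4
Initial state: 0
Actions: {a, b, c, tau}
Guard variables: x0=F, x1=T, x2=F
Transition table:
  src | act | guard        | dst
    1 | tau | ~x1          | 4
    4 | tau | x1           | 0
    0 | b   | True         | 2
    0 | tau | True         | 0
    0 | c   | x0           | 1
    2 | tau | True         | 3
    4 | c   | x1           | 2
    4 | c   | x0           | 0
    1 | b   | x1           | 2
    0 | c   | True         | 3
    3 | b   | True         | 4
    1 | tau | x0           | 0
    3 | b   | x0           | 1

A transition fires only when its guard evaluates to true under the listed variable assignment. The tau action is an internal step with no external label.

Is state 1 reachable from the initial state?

8 transition(s) survive guard evaluation.
depth 0: {0}
depth 1: {2,3}  now seen {0,2,3}
depth 2: {4}  now seen {0,2,3,4}
Reachable = {0,2,3,4}

Answer: UNREACHABLE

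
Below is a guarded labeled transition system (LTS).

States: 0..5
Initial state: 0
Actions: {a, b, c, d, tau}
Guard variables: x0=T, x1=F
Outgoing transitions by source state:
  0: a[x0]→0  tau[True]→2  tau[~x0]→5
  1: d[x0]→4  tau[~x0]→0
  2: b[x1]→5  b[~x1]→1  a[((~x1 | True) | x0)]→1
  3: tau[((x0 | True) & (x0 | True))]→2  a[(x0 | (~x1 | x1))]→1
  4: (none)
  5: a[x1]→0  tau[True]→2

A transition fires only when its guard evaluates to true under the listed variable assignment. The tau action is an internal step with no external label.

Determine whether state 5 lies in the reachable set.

Guard filter leaves 8 enabled edge(s).
L0 = {0}
L1 = {2}  now seen {0,2}
L2 = {1}  now seen {0,1,2}
L3 = {4}  now seen {0,1,2,4}
Reachable = {0,1,2,4}

Answer: UNREACHABLE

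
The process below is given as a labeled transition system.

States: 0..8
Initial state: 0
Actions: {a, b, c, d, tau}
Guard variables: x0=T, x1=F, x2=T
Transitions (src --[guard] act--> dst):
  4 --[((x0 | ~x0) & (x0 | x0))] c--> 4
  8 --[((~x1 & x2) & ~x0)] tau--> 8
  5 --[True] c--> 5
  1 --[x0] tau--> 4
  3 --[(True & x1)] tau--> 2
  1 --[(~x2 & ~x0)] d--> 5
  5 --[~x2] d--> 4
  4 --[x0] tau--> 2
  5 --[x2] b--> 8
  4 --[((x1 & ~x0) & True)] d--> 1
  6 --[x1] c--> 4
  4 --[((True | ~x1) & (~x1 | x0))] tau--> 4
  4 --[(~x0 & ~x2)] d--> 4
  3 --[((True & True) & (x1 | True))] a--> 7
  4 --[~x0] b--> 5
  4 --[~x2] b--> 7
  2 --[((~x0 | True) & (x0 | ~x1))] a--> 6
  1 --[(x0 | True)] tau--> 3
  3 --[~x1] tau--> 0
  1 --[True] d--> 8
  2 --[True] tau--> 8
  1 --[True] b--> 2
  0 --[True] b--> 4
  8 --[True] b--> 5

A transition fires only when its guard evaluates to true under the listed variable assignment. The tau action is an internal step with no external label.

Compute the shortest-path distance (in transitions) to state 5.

Layered search for 5:
  depth 0: {0}
  depth 1: {4}
  depth 2: {2}
  depth 3: {6,8}
  depth 4: {5}
5 enters at depth 4; path b·tau·tau·b

Answer: 4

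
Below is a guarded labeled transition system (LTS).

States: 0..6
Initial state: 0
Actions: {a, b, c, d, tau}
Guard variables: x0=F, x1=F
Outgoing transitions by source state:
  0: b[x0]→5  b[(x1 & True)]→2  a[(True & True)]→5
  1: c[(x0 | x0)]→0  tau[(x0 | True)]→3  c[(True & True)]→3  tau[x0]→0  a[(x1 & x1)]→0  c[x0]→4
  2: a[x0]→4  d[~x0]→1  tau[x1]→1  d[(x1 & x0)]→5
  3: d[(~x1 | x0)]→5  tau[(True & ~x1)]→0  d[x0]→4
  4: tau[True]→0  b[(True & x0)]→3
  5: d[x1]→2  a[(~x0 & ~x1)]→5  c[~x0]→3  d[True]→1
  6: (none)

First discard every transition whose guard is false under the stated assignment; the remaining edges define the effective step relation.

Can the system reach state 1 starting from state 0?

Answer: REACHABLE

Working:
Guard filter leaves 10 enabled edge(s).
Layer 0: {0}
Layer 1: {5}  now seen {0,5}
Layer 2: {1,3}  now seen {0,1,3,5}
Reach set: {0,1,3,5}
Path to 1: a·d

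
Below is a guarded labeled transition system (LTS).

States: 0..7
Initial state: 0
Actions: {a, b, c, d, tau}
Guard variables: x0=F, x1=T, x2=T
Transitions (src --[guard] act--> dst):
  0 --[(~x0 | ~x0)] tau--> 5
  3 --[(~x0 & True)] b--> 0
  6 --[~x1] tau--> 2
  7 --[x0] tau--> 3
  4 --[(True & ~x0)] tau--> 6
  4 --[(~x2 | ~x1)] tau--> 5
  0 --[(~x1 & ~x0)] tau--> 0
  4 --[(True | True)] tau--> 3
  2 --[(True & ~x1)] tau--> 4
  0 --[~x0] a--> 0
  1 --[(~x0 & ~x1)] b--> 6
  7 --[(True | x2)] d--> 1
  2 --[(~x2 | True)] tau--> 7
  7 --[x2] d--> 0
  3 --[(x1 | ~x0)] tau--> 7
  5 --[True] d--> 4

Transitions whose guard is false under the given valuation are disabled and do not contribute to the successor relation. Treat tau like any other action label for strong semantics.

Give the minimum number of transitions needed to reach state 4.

BFS to 4:
  Layer 0: {0}
  Layer 1: {5}
  Layer 2: {4}
depth(4)=2, e.g. tau·d

Answer: 2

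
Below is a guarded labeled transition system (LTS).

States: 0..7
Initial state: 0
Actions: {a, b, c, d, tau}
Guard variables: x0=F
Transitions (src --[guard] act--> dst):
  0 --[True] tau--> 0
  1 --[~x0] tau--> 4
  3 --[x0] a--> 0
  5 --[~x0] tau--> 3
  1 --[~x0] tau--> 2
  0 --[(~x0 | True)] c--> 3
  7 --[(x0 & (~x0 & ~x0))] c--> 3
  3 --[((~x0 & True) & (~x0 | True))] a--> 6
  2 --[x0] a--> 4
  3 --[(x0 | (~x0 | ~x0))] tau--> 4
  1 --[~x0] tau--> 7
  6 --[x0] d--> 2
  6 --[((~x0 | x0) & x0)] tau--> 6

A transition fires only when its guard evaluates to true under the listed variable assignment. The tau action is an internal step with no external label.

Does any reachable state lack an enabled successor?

Answer: DEADLOCK at state 4

Analysis:
R = {0,3,4,6}
  0: c→3  tau→0  [2 exit(s)]
  3: a→6  tau→4  [2 exit(s)]
  4: ∅  [STUCK]
  6: ∅  [STUCK]
trace reaching 4: c·tau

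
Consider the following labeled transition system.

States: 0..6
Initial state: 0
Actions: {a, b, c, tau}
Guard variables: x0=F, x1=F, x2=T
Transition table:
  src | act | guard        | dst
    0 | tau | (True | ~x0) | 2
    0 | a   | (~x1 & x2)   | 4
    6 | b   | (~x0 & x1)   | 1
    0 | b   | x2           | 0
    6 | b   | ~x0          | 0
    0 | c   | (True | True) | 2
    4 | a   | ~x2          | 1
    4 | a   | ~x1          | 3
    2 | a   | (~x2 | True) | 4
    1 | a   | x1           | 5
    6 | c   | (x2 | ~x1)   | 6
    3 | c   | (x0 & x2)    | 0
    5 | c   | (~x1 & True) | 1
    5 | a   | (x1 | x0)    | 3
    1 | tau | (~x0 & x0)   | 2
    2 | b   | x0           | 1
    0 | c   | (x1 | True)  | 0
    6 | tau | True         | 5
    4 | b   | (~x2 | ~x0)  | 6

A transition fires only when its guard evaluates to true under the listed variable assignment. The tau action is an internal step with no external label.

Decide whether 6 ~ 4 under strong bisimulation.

Compute ~ classes (split until stable):
  π0 = {{0,1,2,3,4,5,6}}
  π1 = {{0},{1,3},{2},{4},{5},{6}}
Fixed point at round 2; 6 class(es).
6∈{6}, 4∈{4}

Answer: NOT BISIMILAR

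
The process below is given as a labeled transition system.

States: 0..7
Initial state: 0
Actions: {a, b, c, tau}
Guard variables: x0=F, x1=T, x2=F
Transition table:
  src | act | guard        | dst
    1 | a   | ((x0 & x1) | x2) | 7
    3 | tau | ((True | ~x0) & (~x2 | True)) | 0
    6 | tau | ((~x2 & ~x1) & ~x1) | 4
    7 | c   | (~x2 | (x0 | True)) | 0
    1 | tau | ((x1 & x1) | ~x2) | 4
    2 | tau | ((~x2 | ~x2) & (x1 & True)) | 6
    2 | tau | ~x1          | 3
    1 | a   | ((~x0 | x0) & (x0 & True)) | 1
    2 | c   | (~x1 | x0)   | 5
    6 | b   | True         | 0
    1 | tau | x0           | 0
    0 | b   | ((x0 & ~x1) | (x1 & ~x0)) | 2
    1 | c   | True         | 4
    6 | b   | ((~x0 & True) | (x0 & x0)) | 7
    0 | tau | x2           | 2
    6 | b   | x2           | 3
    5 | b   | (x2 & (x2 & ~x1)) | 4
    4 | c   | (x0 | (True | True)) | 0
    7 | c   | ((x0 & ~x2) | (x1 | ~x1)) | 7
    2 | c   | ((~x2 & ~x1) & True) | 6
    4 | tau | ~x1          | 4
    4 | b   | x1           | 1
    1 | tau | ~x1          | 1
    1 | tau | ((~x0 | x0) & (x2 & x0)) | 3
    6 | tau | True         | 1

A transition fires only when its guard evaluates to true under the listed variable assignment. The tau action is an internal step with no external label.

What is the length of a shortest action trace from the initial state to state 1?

Layered search for 1:
  Layer 0: {0}
  Layer 1: {2}
  Layer 2: {6}
  Layer 3: {1,7}
depth(1)=3, e.g. b·tau·tau

Answer: 3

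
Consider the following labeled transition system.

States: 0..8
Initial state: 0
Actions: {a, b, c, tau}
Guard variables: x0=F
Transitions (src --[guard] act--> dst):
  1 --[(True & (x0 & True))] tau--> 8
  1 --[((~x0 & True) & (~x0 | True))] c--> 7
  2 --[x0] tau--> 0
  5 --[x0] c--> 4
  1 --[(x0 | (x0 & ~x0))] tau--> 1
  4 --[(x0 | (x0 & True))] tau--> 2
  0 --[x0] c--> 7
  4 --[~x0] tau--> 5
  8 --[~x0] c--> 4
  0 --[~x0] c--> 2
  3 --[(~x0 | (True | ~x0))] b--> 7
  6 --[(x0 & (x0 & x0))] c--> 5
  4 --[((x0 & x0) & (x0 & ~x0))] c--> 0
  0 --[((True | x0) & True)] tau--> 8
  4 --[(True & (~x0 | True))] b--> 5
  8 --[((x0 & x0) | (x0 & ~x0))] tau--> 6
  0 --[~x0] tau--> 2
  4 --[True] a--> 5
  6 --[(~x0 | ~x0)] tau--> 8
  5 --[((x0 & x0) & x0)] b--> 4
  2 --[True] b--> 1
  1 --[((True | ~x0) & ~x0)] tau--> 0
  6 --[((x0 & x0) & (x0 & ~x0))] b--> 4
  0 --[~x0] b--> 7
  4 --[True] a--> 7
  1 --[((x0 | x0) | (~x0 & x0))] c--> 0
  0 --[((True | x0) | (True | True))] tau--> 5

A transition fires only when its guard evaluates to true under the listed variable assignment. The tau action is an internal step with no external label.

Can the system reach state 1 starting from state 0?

Guard filter leaves 15 enabled edge(s).
Layer 0: {0}
Layer 1: {2,5,7,8}  cumulative {0,2,5,7,8}
Layer 2: {1,4}  cumulative {0,1,2,4,5,7,8}
R = {0,1,2,4,5,7,8}
witness 1: c·b

Answer: REACHABLE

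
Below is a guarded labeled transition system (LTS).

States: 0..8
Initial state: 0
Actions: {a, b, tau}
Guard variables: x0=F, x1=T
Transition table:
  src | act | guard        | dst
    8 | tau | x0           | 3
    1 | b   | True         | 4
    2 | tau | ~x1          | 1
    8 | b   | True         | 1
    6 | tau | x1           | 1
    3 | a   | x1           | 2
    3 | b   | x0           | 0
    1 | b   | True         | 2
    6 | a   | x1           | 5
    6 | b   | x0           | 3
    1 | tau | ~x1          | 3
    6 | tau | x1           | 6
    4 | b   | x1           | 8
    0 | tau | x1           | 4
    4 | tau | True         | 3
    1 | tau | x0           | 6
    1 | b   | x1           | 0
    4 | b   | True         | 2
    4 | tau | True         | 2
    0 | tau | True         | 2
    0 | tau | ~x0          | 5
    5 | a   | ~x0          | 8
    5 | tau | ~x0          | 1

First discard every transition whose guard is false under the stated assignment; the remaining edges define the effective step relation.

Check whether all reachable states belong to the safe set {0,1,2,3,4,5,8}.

Answer: INVARIANT HOLDS

Trace:
Allowed set {0,1,2,3,4,5,8}
R = {0,1,2,3,4,5,8}
  0: ✓
  1: ✓
  2: ✓
  3: ✓
  4: ✓
  5: ✓
  8: ✓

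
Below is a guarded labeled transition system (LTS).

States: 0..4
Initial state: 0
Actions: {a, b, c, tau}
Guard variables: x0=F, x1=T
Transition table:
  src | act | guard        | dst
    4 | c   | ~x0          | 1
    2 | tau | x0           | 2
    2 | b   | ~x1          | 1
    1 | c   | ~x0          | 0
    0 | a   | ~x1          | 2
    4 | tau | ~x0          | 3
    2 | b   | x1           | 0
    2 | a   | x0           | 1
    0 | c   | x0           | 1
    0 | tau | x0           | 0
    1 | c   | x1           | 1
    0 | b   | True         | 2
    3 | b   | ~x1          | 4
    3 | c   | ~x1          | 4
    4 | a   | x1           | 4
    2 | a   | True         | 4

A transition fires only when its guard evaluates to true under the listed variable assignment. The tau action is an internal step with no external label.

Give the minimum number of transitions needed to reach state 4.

Breadth-first toward 4:
  Layer 0: {0}
  Layer 1: {2}
  Layer 2: {4}
depth(4)=2, e.g. b·a

Answer: 2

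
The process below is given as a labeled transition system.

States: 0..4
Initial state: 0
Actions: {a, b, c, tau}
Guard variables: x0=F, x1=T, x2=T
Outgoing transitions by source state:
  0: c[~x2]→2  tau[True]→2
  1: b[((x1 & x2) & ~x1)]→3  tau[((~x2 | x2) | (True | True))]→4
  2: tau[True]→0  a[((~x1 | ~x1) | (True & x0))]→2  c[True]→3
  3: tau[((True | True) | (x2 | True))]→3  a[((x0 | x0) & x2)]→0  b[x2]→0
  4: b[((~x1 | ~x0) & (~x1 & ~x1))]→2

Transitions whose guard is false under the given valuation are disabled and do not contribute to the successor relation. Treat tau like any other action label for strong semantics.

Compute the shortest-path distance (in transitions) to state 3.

Answer: 2

Trace:
Breadth-first toward 3:
  L0 = {0}
  L1 = {2}
  L2 = {3}
3 enters at depth 2; path tau·c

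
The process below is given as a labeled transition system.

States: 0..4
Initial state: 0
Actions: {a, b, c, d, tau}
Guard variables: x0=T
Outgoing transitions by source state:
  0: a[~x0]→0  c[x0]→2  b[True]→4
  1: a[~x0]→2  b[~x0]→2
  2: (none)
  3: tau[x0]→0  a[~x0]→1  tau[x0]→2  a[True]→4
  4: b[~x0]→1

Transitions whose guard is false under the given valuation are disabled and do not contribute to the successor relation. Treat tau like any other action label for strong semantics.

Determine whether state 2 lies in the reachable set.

Answer: REACHABLE

Trace:
After dropping false guards: 5 live edges.
L0 = {0}
L1 = {2,4}  now seen {0,2,4}
R = {0,2,4}
trace reaching 2: c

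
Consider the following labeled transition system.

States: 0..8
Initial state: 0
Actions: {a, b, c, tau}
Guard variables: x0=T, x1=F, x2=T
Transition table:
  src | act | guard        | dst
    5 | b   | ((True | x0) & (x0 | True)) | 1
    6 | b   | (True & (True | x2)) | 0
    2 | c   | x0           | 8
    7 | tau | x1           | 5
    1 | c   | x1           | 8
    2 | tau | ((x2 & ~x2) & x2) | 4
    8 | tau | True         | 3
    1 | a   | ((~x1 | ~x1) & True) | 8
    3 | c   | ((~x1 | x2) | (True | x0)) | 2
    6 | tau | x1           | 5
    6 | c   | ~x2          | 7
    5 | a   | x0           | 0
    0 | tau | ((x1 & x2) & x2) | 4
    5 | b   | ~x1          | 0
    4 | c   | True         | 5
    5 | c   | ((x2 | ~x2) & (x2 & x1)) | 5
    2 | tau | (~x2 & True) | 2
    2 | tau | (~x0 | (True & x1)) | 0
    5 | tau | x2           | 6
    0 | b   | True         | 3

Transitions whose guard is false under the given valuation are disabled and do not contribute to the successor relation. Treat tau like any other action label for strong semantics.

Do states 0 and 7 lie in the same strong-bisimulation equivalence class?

Answer: NOT BISIMILAR

Trace:
Bisimulation quotient by refinement:
  π0 = {{0,1,2,3,4,5,6,7,8}}
  π1 = {{0,6},{1},{2,3,4},{5},{7},{8}}
  π2 = {{0},{1},{2},{3},{4},{5},{6},{7},{8}}
9 equivalence class(es) (converged in 3)
[0]={0}  [7]={7}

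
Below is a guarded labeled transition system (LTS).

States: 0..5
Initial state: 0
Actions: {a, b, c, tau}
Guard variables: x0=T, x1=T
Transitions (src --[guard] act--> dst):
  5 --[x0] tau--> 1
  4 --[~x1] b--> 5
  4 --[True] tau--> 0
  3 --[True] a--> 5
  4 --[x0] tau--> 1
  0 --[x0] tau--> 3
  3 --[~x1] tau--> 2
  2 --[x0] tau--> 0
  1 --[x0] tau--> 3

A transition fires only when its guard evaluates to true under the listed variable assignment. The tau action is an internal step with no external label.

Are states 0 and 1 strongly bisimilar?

Answer: BISIMILAR

Analysis:
Refine partition for ~:
  P[0] = {{0,1,2,3,4,5}}
  P[1] = {{0,1,2,4,5},{3}}
  P[2] = {{0,1},{2,4,5},{3}}
stable after 3 split(s): 3 block(s)
class of 0: {0,1}; class of 1: {0,1}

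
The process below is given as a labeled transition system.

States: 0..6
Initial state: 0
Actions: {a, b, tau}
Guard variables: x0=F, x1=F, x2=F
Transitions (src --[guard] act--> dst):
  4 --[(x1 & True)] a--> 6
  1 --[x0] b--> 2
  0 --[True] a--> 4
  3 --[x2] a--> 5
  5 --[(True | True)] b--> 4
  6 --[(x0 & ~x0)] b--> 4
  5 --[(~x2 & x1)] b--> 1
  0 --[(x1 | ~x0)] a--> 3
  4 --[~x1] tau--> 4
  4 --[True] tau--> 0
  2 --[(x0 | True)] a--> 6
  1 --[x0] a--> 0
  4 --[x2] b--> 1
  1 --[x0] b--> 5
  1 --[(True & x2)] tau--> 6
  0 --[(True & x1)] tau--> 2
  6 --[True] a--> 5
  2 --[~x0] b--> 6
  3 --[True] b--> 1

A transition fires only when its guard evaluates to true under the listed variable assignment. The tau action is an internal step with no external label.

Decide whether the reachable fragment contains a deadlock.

Answer: DEADLOCK at state 1

Trace:
Reach set: {0,1,3,4}
  0: a→3  a→4  [2 exit(s)]
  1: ∅  [STUCK]
  3: b→1  [1 exit(s)]
  4: tau→0  tau→4  [2 exit(s)]
Path to 1: a·b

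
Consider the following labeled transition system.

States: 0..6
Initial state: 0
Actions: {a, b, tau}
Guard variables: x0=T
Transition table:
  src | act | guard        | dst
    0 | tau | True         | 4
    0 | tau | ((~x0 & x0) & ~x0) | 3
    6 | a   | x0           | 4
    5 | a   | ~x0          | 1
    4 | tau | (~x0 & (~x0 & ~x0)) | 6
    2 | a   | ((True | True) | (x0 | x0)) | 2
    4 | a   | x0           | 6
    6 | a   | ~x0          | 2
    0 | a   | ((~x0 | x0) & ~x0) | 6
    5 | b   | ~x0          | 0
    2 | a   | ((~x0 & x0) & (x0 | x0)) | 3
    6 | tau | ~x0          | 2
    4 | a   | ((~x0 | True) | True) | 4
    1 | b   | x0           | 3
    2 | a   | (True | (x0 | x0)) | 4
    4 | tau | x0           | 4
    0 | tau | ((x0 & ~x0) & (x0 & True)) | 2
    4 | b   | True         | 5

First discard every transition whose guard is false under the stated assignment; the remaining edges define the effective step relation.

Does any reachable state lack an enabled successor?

Reachable = {0,4,5,6}
  0: tau→4  [1 out]
  4: a→4  a→6  b→5  tau→4  [4 out]
  5: ∅  [deadlock]
  6: a→4  [1 out]
trace reaching 5: tau·b

Answer: DEADLOCK at state 5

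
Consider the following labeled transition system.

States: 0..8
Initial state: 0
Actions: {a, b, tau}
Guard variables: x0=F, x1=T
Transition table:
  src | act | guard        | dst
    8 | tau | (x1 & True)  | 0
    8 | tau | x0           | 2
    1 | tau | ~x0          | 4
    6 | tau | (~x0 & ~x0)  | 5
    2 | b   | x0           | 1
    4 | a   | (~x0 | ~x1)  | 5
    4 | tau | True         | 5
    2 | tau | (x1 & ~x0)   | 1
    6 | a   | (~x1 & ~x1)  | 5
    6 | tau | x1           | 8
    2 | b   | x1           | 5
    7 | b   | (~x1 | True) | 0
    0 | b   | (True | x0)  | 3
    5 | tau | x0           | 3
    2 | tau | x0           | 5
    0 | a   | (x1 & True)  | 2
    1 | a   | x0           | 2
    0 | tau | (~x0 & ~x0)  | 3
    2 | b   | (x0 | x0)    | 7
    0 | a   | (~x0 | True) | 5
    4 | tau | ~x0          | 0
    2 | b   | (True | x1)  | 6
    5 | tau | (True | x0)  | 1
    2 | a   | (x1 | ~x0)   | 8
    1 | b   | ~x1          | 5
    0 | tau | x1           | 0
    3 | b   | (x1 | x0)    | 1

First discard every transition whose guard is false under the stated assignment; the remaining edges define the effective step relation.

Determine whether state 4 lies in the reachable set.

Answer: REACHABLE

Trace:
Guard filter leaves 19 enabled edge(s).
L0 = {0}
L1 = {2,3,5}  cumulative {0,2,3,5}
L2 = {1,6,8}  cumulative {0,1,2,3,5,6,8}
L3 = {4}  cumulative {0,1,2,3,4,5,6,8}
Reachable = {0,1,2,3,4,5,6,8}
Path to 4: b·b·tau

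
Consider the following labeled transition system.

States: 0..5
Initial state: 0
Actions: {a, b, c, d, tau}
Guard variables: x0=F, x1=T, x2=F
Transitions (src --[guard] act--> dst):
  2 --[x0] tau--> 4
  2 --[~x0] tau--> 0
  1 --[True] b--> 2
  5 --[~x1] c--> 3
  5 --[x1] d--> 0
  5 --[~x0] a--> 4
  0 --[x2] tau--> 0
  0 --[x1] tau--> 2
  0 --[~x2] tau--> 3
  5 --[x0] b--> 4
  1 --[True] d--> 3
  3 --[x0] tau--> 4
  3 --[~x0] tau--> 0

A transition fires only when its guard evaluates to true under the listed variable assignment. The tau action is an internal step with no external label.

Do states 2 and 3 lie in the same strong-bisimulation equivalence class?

Compute ~ classes (split until stable):
  P[0] = {{0,1,2,3,4,5}}
  P[1] = {{0,2,3},{1},{4},{5}}
4 equivalence class(es) (converged in 2)
2∈{0,2,3}, 3∈{0,2,3}

Answer: BISIMILAR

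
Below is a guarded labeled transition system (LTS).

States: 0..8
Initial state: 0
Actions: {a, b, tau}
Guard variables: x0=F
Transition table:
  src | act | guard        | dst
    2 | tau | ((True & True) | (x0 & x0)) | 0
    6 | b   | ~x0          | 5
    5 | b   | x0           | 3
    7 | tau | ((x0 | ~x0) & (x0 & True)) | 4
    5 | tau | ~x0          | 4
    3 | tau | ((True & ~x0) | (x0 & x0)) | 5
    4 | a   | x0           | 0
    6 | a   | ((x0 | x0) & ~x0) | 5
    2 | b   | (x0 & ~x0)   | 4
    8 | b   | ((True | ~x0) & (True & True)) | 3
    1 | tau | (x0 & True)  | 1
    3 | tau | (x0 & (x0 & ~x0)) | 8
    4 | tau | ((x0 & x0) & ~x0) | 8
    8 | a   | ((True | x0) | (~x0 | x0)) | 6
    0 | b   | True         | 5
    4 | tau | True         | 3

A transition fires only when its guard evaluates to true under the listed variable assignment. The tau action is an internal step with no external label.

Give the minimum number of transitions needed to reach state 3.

Answer: 3

Analysis:
Layered search for 3:
  depth 0: {0}
  depth 1: {5}
  depth 2: {4}
  depth 3: {3}
3 enters at depth 3; path b·tau·tau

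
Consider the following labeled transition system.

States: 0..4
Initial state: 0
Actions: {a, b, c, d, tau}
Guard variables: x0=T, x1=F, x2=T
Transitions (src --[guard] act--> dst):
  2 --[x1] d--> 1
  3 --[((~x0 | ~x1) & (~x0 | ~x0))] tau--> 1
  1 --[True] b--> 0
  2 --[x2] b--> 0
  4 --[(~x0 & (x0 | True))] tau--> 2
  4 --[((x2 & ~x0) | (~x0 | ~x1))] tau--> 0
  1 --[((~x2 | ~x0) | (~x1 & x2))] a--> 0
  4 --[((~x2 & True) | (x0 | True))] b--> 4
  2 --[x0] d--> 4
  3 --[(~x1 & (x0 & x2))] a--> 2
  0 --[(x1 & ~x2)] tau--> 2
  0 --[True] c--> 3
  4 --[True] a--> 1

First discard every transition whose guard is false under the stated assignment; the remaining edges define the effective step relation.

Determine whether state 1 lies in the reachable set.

After dropping false guards: 9 live edges.
L0 = {0}
L1 = {3}  now seen {0,3}
L2 = {2}  now seen {0,2,3}
L3 = {4}  now seen {0,2,3,4}
L4 = {1}  now seen {0,1,2,3,4}
Reachable = {0,1,2,3,4}
Path to 1: c·a·d·a

Answer: REACHABLE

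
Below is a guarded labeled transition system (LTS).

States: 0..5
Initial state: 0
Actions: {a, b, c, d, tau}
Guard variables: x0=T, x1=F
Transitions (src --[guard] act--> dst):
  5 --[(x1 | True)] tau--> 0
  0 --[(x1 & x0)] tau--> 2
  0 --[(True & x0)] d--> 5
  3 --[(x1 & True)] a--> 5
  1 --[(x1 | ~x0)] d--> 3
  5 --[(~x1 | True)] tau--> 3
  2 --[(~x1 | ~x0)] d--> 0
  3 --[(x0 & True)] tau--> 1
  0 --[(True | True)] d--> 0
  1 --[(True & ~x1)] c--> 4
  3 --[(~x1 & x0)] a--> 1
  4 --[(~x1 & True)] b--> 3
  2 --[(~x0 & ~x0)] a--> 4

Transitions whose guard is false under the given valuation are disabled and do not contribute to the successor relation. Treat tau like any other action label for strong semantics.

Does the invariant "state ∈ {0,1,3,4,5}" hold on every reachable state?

Answer: INVARIANT HOLDS

Working:
Inv-set: {0,1,3,4,5}
Reach set: {0,1,3,4,5}
  0: ✓
  1: ✓
  3: ✓
  4: ✓
  5: ✓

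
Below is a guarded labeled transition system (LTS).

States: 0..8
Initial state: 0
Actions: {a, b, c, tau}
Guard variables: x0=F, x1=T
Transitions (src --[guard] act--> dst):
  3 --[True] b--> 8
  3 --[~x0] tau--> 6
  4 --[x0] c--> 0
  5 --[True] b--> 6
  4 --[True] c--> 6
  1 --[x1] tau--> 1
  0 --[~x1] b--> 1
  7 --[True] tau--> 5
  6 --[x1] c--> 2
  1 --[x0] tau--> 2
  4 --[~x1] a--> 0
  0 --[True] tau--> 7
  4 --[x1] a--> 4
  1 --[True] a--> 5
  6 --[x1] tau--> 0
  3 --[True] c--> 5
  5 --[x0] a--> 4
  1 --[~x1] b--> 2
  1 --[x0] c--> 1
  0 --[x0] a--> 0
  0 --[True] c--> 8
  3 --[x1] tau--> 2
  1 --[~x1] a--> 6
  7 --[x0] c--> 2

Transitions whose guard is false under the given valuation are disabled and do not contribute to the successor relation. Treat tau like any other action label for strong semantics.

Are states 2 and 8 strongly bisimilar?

Bisimulation quotient by refinement:
  π0 = {{0,1,2,3,4,5,6,7,8}}
  π1 = {{0,6},{1},{2,8},{3},{4},{5},{7}}
  π2 = {{0},{1},{2,8},{3},{4},{5},{6},{7}}
8 equivalence class(es) (converged in 3)
2∈{2,8}, 8∈{2,8}

Answer: BISIMILAR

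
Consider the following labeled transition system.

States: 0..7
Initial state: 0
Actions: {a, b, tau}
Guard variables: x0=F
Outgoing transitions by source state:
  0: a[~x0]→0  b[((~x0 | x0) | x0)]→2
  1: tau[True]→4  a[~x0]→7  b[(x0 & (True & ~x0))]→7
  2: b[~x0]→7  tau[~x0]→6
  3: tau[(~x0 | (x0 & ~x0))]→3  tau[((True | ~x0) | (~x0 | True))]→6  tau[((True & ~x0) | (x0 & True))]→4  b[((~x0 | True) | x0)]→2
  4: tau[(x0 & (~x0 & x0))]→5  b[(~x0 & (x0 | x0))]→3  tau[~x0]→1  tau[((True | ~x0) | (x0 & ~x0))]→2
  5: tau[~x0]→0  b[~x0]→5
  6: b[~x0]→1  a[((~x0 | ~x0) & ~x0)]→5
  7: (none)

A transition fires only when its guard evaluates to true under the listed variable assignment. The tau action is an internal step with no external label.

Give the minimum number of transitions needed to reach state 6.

Answer: 2

Trace:
BFS to 6:
  depth 0: {0}
  depth 1: {2}
  depth 2: {6,7}
depth(6)=2, e.g. b·tau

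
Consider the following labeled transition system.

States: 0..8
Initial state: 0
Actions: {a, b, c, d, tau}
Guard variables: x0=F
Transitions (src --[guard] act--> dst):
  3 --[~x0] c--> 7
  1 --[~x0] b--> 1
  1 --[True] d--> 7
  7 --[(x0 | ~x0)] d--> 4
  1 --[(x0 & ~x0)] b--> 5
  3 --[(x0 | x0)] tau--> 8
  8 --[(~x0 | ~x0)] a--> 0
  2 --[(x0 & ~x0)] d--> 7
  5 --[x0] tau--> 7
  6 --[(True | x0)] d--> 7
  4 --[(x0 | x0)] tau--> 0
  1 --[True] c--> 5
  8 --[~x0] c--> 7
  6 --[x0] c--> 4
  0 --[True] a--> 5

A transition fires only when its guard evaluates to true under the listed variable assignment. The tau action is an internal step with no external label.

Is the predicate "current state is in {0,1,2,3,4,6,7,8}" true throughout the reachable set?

Answer: INVARIANT VIOLATED at state 5

Working:
Allowed set {0,1,2,3,4,6,7,8}
Reachable = {0,5}
  0: safe
  5: ✗ unsafe
witness against invariant: a → 5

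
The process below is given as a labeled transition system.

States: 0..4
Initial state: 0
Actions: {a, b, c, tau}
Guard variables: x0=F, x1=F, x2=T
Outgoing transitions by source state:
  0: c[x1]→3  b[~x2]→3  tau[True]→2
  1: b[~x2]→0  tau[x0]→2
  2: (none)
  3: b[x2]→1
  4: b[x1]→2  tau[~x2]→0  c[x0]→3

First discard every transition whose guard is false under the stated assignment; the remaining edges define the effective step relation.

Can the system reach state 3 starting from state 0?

Answer: UNREACHABLE

Trace:
2 transition(s) survive guard evaluation.
L0 = {0}
L1 = {2}  total {0,2}
Reachable = {0,2}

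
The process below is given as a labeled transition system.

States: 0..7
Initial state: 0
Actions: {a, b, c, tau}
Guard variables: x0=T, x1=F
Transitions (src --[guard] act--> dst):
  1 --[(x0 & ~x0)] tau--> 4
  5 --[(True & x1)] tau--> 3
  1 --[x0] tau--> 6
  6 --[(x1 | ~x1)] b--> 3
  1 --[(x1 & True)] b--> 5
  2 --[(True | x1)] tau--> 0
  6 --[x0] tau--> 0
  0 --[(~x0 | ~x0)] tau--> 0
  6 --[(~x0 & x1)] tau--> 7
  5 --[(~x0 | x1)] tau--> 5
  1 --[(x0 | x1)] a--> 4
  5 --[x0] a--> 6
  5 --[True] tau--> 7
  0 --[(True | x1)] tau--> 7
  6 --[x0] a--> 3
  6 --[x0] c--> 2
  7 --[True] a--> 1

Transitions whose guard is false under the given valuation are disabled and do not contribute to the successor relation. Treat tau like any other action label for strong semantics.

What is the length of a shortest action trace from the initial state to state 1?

Layered search for 1:
  L0 = {0}
  L1 = {7}
  L2 = {1}
depth(1)=2, e.g. tau·a

Answer: 2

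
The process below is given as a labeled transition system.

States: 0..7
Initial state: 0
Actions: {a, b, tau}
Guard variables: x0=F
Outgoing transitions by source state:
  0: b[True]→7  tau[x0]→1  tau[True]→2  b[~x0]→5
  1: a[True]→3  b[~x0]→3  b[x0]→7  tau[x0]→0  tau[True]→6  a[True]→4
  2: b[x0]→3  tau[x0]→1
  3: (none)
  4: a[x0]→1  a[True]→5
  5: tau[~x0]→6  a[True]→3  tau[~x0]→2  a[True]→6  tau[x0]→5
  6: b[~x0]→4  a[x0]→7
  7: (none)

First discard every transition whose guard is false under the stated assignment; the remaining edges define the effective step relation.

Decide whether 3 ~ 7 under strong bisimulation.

Compute ~ classes (split until stable):
  π0 = {{0,1,2,3,4,5,6,7}}
  π1 = {{0},{1},{2,3,7},{4},{5},{6}}
Fixed point at round 2; 6 class(es).
[3]={2,3,7}  [7]={2,3,7}

Answer: BISIMILAR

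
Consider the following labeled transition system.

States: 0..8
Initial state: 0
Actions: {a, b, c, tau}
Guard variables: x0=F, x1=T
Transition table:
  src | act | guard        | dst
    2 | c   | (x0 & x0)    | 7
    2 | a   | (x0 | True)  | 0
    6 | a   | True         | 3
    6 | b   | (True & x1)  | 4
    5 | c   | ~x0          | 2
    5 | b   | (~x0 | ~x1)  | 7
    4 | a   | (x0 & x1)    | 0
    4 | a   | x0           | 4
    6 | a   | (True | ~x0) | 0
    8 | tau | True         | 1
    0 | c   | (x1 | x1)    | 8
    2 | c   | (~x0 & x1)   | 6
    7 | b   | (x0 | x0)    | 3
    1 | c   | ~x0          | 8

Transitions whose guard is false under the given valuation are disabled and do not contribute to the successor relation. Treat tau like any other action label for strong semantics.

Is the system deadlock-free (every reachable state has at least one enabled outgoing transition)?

Answer: DEADLOCK-FREE

Working:
Reachable = {0,1,8}
  0: c→8  [1 out]
  1: c→8  [1 out]
  8: tau→1  [1 out]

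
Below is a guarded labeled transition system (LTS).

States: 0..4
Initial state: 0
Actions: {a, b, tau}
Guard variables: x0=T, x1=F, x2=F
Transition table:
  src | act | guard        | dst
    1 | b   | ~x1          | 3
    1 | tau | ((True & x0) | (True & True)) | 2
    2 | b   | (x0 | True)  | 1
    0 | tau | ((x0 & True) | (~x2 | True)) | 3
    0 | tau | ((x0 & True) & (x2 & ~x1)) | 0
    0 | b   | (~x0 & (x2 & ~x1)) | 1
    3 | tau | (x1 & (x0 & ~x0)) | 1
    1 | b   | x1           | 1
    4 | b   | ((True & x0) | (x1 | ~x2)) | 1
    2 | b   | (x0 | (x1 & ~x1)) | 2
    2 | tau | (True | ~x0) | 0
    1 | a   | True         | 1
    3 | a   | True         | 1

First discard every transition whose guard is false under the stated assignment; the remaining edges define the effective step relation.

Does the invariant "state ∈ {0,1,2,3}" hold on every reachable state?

Answer: INVARIANT HOLDS

Analysis:
Safe = {0,1,2,3}
R = {0,1,2,3}
  0: ok
  1: ok
  2: ok
  3: ok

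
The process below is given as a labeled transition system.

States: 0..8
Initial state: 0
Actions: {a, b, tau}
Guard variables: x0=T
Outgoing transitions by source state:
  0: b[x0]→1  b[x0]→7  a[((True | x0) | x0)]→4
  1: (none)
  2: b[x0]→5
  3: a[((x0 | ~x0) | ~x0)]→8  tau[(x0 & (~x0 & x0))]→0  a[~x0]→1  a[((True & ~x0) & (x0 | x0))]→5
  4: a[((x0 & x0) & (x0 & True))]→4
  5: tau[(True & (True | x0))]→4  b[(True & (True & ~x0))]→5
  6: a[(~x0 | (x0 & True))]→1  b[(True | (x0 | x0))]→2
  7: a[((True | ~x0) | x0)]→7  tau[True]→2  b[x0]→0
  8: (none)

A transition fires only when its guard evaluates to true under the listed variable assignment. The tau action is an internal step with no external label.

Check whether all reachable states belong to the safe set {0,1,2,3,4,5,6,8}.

Answer: INVARIANT VIOLATED at state 7

Analysis:
Allowed set {0,1,2,3,4,5,6,8}
Reach set: {0,1,2,4,5,7}
  0: ok
  1: ok
  2: ok
  4: ok
  5: ok
  7: VIOLATES
witness against invariant: b → 7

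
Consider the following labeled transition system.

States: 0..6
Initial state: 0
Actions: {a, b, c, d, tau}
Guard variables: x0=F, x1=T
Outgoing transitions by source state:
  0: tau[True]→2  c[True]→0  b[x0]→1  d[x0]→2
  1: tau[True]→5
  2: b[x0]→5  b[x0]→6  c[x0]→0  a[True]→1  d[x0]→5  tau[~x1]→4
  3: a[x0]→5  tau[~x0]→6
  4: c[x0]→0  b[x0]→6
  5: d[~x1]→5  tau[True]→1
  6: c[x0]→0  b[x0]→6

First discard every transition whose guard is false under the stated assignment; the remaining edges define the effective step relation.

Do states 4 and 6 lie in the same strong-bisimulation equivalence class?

Answer: BISIMILAR

Analysis:
Compute ~ classes (split until stable):
  P[0] = {{0,1,2,3,4,5,6}}
  P[1] = {{0},{1,3,5},{2},{4,6}}
  P[2] = {{0},{1,5},{2},{3},{4,6}}
stable after 3 split(s): 5 block(s)
4∈{4,6}, 6∈{4,6}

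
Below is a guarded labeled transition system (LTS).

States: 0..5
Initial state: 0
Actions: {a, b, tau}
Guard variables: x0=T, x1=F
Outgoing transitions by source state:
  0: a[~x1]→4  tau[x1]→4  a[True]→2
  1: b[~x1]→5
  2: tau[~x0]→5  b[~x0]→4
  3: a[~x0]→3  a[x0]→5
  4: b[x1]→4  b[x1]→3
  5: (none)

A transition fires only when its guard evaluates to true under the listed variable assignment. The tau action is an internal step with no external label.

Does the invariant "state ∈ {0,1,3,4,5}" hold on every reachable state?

Safe = {0,1,3,4,5}
R = {0,2,4}
  0: safe
  2: ✗ unsafe
  4: safe
reach 2 via a — violates

Answer: INVARIANT VIOLATED at state 2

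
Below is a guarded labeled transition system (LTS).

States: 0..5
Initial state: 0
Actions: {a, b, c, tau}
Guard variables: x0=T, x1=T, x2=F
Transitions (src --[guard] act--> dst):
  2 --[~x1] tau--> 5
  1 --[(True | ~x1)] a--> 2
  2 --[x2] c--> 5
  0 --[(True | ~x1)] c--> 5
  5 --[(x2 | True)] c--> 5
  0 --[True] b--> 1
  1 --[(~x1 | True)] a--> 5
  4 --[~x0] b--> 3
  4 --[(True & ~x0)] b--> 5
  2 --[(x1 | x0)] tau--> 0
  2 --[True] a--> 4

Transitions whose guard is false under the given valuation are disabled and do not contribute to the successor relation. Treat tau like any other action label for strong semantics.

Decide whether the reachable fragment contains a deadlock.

Answer: DEADLOCK at state 4

Trace:
Reach set: {0,1,2,4,5}
  0: b→1  c→5  [deg 2]
  1: a→2  a→5  [deg 2]
  2: a→4  tau→0  [deg 2]
  4: ∅  [deadlock]
  5: c→5  [deg 1]
trace reaching 4: b·a·a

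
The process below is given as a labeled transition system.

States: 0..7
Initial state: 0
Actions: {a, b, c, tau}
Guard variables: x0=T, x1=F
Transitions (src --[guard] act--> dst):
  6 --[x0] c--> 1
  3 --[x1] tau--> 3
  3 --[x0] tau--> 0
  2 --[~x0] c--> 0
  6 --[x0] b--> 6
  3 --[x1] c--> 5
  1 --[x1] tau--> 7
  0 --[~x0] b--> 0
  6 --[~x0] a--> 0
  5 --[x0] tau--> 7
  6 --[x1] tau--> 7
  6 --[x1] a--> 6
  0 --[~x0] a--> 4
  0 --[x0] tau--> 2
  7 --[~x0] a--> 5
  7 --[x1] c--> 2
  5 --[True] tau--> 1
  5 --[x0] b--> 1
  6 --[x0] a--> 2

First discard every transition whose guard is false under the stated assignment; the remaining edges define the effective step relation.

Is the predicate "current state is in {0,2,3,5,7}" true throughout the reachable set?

Answer: INVARIANT HOLDS

Trace:
Inv-set: {0,2,3,5,7}
Reach set: {0,2}
  0: safe
  2: safe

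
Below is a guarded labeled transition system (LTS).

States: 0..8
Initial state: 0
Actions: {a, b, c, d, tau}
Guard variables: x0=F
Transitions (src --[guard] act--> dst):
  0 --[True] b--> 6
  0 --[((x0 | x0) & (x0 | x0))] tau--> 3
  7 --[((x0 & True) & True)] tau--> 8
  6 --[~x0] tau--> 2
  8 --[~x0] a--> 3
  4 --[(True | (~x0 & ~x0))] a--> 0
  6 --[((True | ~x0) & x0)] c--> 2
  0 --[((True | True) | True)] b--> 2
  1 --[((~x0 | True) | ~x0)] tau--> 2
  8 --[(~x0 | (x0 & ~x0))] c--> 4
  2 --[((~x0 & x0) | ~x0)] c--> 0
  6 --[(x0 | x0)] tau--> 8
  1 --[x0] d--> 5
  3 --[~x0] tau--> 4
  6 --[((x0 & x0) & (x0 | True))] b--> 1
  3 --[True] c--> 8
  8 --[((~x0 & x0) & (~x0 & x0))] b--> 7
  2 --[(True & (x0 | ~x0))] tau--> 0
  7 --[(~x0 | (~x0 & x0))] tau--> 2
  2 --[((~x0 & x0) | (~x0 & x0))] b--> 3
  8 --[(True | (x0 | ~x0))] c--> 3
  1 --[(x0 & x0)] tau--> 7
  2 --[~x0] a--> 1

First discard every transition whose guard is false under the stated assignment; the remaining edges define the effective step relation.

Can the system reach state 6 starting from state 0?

Answer: REACHABLE

Trace:
14 transition(s) survive guard evaluation.
depth 0: {0}
depth 1: {2,6}  now seen {0,2,6}
depth 2: {1}  now seen {0,1,2,6}
Reach set: {0,1,2,6}
witness 6: b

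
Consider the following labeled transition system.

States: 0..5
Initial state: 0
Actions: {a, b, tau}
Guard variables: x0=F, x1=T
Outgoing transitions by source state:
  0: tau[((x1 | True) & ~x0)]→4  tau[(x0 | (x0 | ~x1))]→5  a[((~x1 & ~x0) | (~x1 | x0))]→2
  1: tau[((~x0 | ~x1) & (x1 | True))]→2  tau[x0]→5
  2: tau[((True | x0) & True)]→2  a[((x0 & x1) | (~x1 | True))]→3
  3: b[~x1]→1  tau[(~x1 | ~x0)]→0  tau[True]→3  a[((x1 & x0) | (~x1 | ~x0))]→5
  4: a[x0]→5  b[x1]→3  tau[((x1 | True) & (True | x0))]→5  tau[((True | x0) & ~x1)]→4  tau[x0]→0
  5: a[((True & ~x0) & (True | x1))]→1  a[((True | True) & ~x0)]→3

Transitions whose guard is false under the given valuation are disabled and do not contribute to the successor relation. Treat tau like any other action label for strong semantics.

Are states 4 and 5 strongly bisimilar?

Answer: NOT BISIMILAR

Analysis:
Refine partition for ~:
  round 0: {{0,1,2,3,4,5}}
  round 1: {{0,1},{2,3},{4},{5}}
  round 2: {{0},{1},{2},{3},{4},{5}}
6 equivalence class(es) (converged in 3)
4∈{4}, 5∈{5}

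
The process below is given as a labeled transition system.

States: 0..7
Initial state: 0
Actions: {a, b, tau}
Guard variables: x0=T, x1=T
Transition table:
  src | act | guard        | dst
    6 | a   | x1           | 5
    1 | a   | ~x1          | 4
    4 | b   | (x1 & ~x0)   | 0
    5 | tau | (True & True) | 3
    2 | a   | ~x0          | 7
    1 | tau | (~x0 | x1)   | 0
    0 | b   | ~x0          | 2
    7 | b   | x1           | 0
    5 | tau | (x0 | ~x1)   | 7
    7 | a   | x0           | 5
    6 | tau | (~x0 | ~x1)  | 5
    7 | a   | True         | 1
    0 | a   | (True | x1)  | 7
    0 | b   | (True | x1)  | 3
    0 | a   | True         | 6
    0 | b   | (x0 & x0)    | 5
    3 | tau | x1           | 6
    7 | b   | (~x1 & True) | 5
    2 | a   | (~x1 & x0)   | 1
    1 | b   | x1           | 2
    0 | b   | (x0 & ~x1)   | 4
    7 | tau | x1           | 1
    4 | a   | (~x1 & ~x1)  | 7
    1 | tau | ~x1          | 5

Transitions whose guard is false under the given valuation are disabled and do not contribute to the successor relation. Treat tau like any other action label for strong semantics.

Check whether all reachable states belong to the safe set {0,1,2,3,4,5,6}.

Answer: INVARIANT VIOLATED at state 7

Trace:
Allowed set {0,1,2,3,4,5,6}
R = {0,1,2,3,5,6,7}
  0: ✓
  1: ✓
  2: ✓
  3: ✓
  5: ✓
  6: ✓
  7: ✗ unsafe
witness against invariant: a → 7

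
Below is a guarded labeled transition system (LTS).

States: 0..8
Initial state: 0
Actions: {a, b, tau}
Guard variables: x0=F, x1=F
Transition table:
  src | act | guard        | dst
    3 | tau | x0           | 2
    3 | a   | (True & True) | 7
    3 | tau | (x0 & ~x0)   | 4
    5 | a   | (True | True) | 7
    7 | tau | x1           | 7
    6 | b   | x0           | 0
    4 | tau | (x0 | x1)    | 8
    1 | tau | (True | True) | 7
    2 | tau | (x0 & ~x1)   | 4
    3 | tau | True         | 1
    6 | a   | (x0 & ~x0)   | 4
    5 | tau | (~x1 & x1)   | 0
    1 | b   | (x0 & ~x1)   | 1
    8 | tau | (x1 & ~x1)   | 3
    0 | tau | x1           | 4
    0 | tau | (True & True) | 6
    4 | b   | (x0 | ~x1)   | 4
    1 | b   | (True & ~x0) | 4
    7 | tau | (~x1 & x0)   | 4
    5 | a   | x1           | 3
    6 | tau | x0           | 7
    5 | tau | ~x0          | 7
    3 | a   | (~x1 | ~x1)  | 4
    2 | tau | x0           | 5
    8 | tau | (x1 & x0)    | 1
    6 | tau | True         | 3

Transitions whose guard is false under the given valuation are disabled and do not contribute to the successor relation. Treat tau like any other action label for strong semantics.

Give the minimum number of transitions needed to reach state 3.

Layered search for 3:
  depth 0: {0}
  depth 1: {6}
  depth 2: {3}
depth(3)=2, e.g. tau·tau

Answer: 2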